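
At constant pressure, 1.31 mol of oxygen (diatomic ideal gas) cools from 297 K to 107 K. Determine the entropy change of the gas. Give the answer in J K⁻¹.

At constant pressure, ΔS = nC_p ln(T₂/T₁) with C_p = 7R/2 = 29.1 J mol⁻¹ K⁻¹.
ΔS = 1.31 × 29.1 × ln(107/297) = -38.9 J/K.

ΔS = -38.9 J/K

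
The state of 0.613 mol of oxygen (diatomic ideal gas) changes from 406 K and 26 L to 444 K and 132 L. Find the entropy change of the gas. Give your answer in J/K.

Entropy is a state function: ΔS = nC_V ln(T₂/T₁) + nR ln(V₂/V₁), with C_V = 5R/2 = 20.79 J mol⁻¹ K⁻¹ for a diatomic ideal gas.
ΔS = 0.613 × [20.79 × ln(444/406) + 8.314 × ln(132/26)] = 9.42 J/K.

ΔS = 9.42 J/K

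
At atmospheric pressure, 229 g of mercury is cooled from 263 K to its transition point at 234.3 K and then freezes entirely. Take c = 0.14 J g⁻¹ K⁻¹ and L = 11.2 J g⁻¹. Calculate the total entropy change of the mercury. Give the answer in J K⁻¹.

ΔS = -14.7 J/K

Cooling step: ΔS₁ = m c ln(T_tr/T_i) = 229 × 0.14 × ln(234.3/263) = -3.705 J/K.
Phase change: ΔS₂ = −mL/T_tr = −229 × 11.2 / 234.3 = -10.95 J/K.
ΔS_total = (-3.705) + (-10.95) = -14.7 J/K.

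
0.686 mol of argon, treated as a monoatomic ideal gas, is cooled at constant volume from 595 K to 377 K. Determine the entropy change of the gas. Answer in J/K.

ΔS = -3.9 J/K

At constant volume, ΔS = nC_V ln(T₂/T₁) with C_V = 3R/2 = 12.47 J mol⁻¹ K⁻¹.
ΔS = 0.686 × 12.47 × ln(377/595) = -3.9 J/K.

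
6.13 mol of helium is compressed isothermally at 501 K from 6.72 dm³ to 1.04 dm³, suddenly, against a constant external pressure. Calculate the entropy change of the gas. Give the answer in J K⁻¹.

ΔS_gas = -95.1 J/K

Entropy is a state function, so ΔS_gas depends only on the end states.
For an isothermal ideal gas ΔS_gas = nR ln(V₂/V₁) = 6.13 × 8.314 × ln(1.04/6.72) = -95.1 J/K.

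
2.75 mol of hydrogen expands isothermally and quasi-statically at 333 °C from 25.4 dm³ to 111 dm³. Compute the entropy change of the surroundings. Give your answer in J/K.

For an isothermal ideal gas ΔS_gas = nR ln(V₂/V₁) = 2.75 × 8.314 × ln(111/25.4) = 33.7 J/K.
The process is reversible, so ΔS_surr = −ΔS_gas = -33.7 J/K and ΔS_universe = 0.

ΔS_surr = -33.7 J/K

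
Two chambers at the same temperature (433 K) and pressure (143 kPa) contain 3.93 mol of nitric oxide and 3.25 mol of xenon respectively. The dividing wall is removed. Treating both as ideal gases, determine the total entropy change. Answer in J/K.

Mole fractions: x_A = 3.93/7.18 = 0.547, x_B = 0.453.
ΔS_mix = −R(n_A ln x_A + n_B ln x_B) = −8.314 × (3.93 ln 0.547 + 3.25 ln 0.453) = 41.1 J/K.

ΔS_mix = 41.1 J/K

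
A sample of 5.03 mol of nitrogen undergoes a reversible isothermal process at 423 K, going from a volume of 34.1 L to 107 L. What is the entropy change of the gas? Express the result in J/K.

For an isothermal ideal gas ΔS_gas = nR ln(V₂/V₁) = 5.03 × 8.314 × ln(107/34.1) = 47.8 J/K.

ΔS_gas = 47.8 J/K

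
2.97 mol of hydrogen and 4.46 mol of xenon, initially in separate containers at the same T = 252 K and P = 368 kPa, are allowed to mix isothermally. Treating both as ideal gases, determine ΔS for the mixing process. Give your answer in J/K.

Mole fractions: x_A = 2.97/7.43 = 0.4, x_B = 0.6.
ΔS_mix = −R(n_A ln x_A + n_B ln x_B) = −8.314 × (2.97 ln 0.4 + 4.46 ln 0.6) = 41.6 J/K.

ΔS_mix = 41.6 J/K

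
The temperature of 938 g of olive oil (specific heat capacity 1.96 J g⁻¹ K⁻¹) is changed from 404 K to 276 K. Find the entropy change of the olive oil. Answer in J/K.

ΔS = ∫dQ_rev/T = m c ln(T₂/T₁) = 938 × 1.96 × ln(276/404) = -700 J/K.

ΔS = -700 J/K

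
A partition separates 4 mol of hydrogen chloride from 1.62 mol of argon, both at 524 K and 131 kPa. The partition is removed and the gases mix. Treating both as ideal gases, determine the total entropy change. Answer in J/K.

Mole fractions: x_A = 4/5.62 = 0.712, x_B = 0.288.
ΔS_mix = −R(n_A ln x_A + n_B ln x_B) = −8.314 × (4 ln 0.712 + 1.62 ln 0.288) = 28.1 J/K.

ΔS_mix = 28.1 J/K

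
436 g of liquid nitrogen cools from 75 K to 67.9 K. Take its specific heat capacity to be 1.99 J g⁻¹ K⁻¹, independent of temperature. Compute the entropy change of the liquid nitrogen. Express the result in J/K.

ΔS = -86.3 J/K

ΔS = ∫dQ_rev/T = m c ln(T₂/T₁) = 436 × 1.99 × ln(67.9/75) = -86.3 J/K.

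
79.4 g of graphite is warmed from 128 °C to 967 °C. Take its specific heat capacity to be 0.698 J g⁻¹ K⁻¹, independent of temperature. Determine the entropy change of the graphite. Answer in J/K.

In kelvin: T₁ = 401.15 K, T₂ = 1240.15 K. ΔS = ∫dQ_rev/T = m c ln(T₂/T₁) = 79.4 × 0.698 × ln(1240.15/401.15) = 62.6 J/K.

ΔS = 62.6 J/K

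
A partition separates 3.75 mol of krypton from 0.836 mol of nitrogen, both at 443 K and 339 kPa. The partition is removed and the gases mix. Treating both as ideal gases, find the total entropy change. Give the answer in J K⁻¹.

Mole fractions: x_A = 3.75/4.59 = 0.818, x_B = 0.182.
ΔS_mix = −R(n_A ln x_A + n_B ln x_B) = −8.314 × (3.75 ln 0.818 + 0.836 ln 0.182) = 18.1 J/K.

ΔS_mix = 18.1 J/K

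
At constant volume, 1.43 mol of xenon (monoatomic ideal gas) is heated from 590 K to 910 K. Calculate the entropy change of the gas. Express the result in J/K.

ΔS = 7.73 J/K

At constant volume, ΔS = nC_V ln(T₂/T₁) with C_V = 3R/2 = 12.47 J mol⁻¹ K⁻¹.
ΔS = 1.43 × 12.47 × ln(910/590) = 7.73 J/K.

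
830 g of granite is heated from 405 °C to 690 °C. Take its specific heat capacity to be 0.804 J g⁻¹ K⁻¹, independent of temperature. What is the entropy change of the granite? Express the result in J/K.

In kelvin: T₁ = 678.15 K, T₂ = 963.15 K. ΔS = ∫dQ_rev/T = m c ln(T₂/T₁) = 830 × 0.804 × ln(963.15/678.15) = 234 J/K.

ΔS = 234 J/K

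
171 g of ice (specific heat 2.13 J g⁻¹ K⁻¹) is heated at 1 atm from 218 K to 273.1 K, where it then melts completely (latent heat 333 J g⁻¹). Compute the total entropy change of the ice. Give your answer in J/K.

ΔS = 291 J/K

Warming step: ΔS₁ = m c ln(T_tr/T_i) = 171 × 2.13 × ln(273.1/218) = 82.08 J/K.
Phase change: ΔS₂ = +mL/T_tr = 171 × 333 / 273.1 = 208.5 J/K.
ΔS_total = (82.08) + (208.5) = 291 J/K.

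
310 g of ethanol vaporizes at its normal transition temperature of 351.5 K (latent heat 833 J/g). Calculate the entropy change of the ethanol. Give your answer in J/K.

Heat absorbed by the substance: Q = mL = 310 × 833 = 258230 J.
At constant T, ΔS = Q_rev/T = 258230 / 351.5 = 735 J/K.

ΔS = 735 J/K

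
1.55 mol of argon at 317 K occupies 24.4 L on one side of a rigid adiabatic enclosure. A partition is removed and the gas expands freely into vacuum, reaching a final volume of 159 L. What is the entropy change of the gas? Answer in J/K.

ΔS_gas = 24.2 J/K

No heat is exchanged and no work is done, so the ideal-gas temperature stays constant.
Entropy is a state function; using a reversible isothermal path, ΔS_gas = nR ln(V₂/V₁) = 1.55 × 8.314 × ln(159/24.4) = 24.2 J/K.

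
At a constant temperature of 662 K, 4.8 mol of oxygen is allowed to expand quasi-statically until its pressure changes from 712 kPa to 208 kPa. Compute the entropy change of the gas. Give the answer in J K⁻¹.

For an isothermal ideal gas ΔS_gas = nR ln(P₁/P₂) = 4.8 × 8.314 × ln(712/208) = 49.1 J/K.

ΔS_gas = 49.1 J/K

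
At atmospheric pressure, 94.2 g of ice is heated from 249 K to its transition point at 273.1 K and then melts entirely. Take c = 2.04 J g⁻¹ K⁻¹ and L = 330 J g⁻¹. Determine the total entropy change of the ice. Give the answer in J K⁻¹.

ΔS = 132 J/K

Warming step: ΔS₁ = m c ln(T_tr/T_i) = 94.2 × 2.04 × ln(273.1/249) = 17.75 J/K.
Phase change: ΔS₂ = +mL/T_tr = 94.2 × 330 / 273.1 = 113.8 J/K.
ΔS_total = (17.75) + (113.8) = 132 J/K.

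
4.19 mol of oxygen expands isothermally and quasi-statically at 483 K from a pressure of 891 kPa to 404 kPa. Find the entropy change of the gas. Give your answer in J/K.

For an isothermal ideal gas ΔS_gas = nR ln(P₁/P₂) = 4.19 × 8.314 × ln(891/404) = 27.6 J/K.

ΔS_gas = 27.6 J/K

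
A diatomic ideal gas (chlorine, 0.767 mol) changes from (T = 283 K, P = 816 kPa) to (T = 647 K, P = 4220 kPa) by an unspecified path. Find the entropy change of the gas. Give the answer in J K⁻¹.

ΔS = nC_p ln(T₂/T₁) − nR ln(P₂/P₁), with C_p = 7R/2 = 29.1 J mol⁻¹ K⁻¹ for a diatomic ideal gas.
ΔS = 0.767 × [29.1 × ln(647/283) − 8.314 × ln(4220/816)] = 7.98 J/K.

ΔS = 7.98 J/K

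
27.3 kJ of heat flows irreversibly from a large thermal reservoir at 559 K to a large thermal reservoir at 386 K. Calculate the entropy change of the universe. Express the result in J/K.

ΔS_total = 21.9 J/K

ΔS_hot = −Q/T_H = −27300/559 = -48.84 J/K and ΔS_cold = +Q/T_C = 27300/386 = 70.73 J/K.
ΔS_total = -48.84 + 70.73 = 21.9 J/K, positive as the second law requires.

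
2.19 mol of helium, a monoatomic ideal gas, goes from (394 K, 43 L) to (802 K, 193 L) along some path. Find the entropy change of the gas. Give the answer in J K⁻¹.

ΔS = 46.8 J/K

Entropy is a state function: ΔS = nC_V ln(T₂/T₁) + nR ln(V₂/V₁), with C_V = 3R/2 = 12.47 J mol⁻¹ K⁻¹ for a monoatomic ideal gas.
ΔS = 2.19 × [12.47 × ln(802/394) + 8.314 × ln(193/43)] = 46.8 J/K.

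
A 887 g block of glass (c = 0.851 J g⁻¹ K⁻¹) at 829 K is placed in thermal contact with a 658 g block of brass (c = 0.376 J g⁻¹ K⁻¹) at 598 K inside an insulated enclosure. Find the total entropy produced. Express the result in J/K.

ΔS_total = 9.39 J/K

Energy balance: T_f = (m₁c₁T₁ + m₂c₂T₂)/(m₁c₁ + m₂c₂) = 771.98 K.
ΔS₁ = m₁c₁ ln(T_f/T₁) = 754.837 × ln(771.98/829) = -53.79 J/K.
ΔS₂ = m₂c₂ ln(T_f/T₂) = 247.408 × ln(771.98/598) = 63.18 J/K.
ΔS_total = -53.79 + 63.18 = 9.39 J/K.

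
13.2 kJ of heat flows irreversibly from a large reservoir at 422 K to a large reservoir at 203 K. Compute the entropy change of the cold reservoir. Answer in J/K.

ΔS_cold = 65 J/K

The cold reservoir gains heat Q, so ΔS_cold = +Q/T_C = 13200/203 = 65 J/K.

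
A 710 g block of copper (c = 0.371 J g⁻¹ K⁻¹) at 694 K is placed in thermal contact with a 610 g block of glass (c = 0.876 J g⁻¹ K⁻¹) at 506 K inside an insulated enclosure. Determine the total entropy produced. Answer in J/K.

ΔS_total = 9.09 J/K

Energy balance: T_f = (m₁c₁T₁ + m₂c₂T₂)/(m₁c₁ + m₂c₂) = 568.07 K.
ΔS₁ = m₁c₁ ln(T_f/T₁) = 263.41 × ln(568.07/694) = -52.74 J/K.
ΔS₂ = m₂c₂ ln(T_f/T₂) = 534.36 × ln(568.07/506) = 61.83 J/K.
ΔS_total = -52.74 + 61.83 = 9.09 J/K.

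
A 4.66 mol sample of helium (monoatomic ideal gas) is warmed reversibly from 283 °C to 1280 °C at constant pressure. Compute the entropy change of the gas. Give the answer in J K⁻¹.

In kelvin: T₁ = 556.15 K, T₂ = 1553.15 K. At constant pressure, ΔS = nC_p ln(T₂/T₁) with C_p = 5R/2 = 20.79 J mol⁻¹ K⁻¹.
ΔS = 4.66 × 20.79 × ln(1553.15/556.15) = 99.5 J/K.

ΔS = 99.5 J/K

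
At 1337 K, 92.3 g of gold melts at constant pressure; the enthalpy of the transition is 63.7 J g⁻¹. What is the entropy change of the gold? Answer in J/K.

Heat absorbed by the substance: Q = mL = 92.3 × 63.7 = 5879.51 J.
At constant T, ΔS = Q_rev/T = 5879.51 / 1337 = 4.4 J/K.

ΔS = 4.4 J/K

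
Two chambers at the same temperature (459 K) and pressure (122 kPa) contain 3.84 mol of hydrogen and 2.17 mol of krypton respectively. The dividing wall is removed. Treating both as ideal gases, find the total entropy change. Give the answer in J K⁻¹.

Mole fractions: x_A = 3.84/6.01 = 0.639, x_B = 0.361.
ΔS_mix = −R(n_A ln x_A + n_B ln x_B) = −8.314 × (3.84 ln 0.639 + 2.17 ln 0.361) = 32.7 J/K.

ΔS_mix = 32.7 J/K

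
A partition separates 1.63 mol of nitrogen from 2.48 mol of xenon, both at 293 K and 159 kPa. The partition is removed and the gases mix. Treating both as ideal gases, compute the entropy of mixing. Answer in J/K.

Mole fractions: x_A = 1.63/4.11 = 0.397, x_B = 0.603.
ΔS_mix = −R(n_A ln x_A + n_B ln x_B) = −8.314 × (1.63 ln 0.397 + 2.48 ln 0.603) = 22.9 J/K.

ΔS_mix = 22.9 J/K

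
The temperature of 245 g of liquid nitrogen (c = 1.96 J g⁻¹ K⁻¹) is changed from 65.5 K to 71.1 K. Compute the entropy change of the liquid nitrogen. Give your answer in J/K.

ΔS = ∫dQ_rev/T = m c ln(T₂/T₁) = 245 × 1.96 × ln(71.1/65.5) = 39.4 J/K.

ΔS = 39.4 J/K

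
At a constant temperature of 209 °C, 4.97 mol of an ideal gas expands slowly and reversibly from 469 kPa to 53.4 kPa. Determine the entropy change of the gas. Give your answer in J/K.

For an isothermal ideal gas ΔS_gas = nR ln(P₁/P₂) = 4.97 × 8.314 × ln(469/53.4) = 89.8 J/K.

ΔS_gas = 89.8 J/K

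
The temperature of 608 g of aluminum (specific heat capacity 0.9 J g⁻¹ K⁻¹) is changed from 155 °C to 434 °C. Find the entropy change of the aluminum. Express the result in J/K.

In kelvin: T₁ = 428.15 K, T₂ = 707.15 K. ΔS = ∫dQ_rev/T = m c ln(T₂/T₁) = 608 × 0.9 × ln(707.15/428.15) = 275 J/K.

ΔS = 275 J/K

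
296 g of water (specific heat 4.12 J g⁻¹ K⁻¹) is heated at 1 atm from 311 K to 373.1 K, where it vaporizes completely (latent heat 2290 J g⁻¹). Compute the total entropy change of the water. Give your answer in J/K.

Warming step: ΔS₁ = m c ln(T_tr/T_i) = 296 × 4.12 × ln(373.1/311) = 222 J/K.
Phase change: ΔS₂ = +mL/T_tr = 296 × 2290 / 373.1 = 1817 J/K.
ΔS_total = (222) + (1817) = 2040 J/K.

ΔS = 2040 J/K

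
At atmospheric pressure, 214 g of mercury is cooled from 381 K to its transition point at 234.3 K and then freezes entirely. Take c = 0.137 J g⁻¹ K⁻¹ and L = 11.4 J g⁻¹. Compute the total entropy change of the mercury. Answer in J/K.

Cooling step: ΔS₁ = m c ln(T_tr/T_i) = 214 × 0.137 × ln(234.3/381) = -14.25 J/K.
Phase change: ΔS₂ = −mL/T_tr = −214 × 11.4 / 234.3 = -10.41 J/K.
ΔS_total = (-14.25) + (-10.41) = -24.7 J/K.

ΔS = -24.7 J/K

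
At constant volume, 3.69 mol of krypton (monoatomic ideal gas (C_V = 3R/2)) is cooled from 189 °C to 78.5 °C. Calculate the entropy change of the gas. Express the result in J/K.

In kelvin: T₁ = 462.15 K, T₂ = 351.65 K. At constant volume, ΔS = nC_V ln(T₂/T₁) with C_V = 3R/2 = 12.47 J mol⁻¹ K⁻¹.
ΔS = 3.69 × 12.47 × ln(351.65/462.15) = -12.6 J/K.

ΔS = -12.6 J/K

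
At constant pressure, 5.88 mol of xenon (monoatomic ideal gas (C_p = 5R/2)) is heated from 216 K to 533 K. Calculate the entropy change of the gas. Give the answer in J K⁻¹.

ΔS = 110 J/K

At constant pressure, ΔS = nC_p ln(T₂/T₁) with C_p = 5R/2 = 20.79 J mol⁻¹ K⁻¹.
ΔS = 5.88 × 20.79 × ln(533/216) = 110 J/K.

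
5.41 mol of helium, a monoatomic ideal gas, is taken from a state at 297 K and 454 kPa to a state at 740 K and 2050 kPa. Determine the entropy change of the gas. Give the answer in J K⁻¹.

ΔS = nC_p ln(T₂/T₁) − nR ln(P₂/P₁), with C_p = 5R/2 = 20.79 J mol⁻¹ K⁻¹ for a monoatomic ideal gas.
ΔS = 5.41 × [20.79 × ln(740/297) − 8.314 × ln(2050/454)] = 34.8 J/K.

ΔS = 34.8 J/K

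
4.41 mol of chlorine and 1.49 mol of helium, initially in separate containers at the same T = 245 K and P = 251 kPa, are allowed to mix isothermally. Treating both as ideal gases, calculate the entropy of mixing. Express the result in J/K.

ΔS_mix = 27.7 J/K

Mole fractions: x_A = 4.41/5.9 = 0.747, x_B = 0.253.
ΔS_mix = −R(n_A ln x_A + n_B ln x_B) = −8.314 × (4.41 ln 0.747 + 1.49 ln 0.253) = 27.7 J/K.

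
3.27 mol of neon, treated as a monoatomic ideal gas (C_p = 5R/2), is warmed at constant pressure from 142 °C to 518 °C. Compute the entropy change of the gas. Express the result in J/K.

ΔS = 43.8 J/K

In kelvin: T₁ = 415.15 K, T₂ = 791.15 K. At constant pressure, ΔS = nC_p ln(T₂/T₁) with C_p = 5R/2 = 20.79 J mol⁻¹ K⁻¹.
ΔS = 3.27 × 20.79 × ln(791.15/415.15) = 43.8 J/K.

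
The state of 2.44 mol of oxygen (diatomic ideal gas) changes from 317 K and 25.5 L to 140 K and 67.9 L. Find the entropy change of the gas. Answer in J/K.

ΔS = -21.6 J/K

Entropy is a state function: ΔS = nC_V ln(T₂/T₁) + nR ln(V₂/V₁), with C_V = 5R/2 = 20.79 J mol⁻¹ K⁻¹ for a diatomic ideal gas.
ΔS = 2.44 × [20.79 × ln(140/317) + 8.314 × ln(67.9/25.5)] = -21.6 J/K.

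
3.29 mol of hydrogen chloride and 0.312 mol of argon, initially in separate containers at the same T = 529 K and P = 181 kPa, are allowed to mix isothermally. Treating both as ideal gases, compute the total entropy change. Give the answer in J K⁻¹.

ΔS_mix = 8.82 J/K

Mole fractions: x_A = 3.29/3.6 = 0.913, x_B = 0.0866.
ΔS_mix = −R(n_A ln x_A + n_B ln x_B) = −8.314 × (3.29 ln 0.913 + 0.312 ln 0.0866) = 8.82 J/K.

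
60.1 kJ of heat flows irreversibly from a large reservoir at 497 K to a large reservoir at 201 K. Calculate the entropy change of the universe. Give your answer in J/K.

ΔS_total = 178 J/K

ΔS_hot = −Q/T_H = −60100/497 = -120.9 J/K and ΔS_cold = +Q/T_C = 60100/201 = 299 J/K.
ΔS_total = -120.9 + 299 = 178 J/K, positive as the second law requires.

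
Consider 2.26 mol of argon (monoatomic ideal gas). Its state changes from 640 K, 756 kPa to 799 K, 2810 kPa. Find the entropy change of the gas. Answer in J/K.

ΔS = nC_p ln(T₂/T₁) − nR ln(P₂/P₁), with C_p = 5R/2 = 20.79 J mol⁻¹ K⁻¹ for a monoatomic ideal gas.
ΔS = 2.26 × [20.79 × ln(799/640) − 8.314 × ln(2810/756)] = -14.2 J/K.

ΔS = -14.2 J/K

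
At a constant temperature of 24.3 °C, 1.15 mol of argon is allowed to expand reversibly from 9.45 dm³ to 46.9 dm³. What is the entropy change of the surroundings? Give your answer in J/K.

ΔS_surr = -15.3 J/K

For an isothermal ideal gas ΔS_gas = nR ln(V₂/V₁) = 1.15 × 8.314 × ln(46.9/9.45) = 15.3 J/K.
The process is reversible, so ΔS_surr = −ΔS_gas = -15.3 J/K and ΔS_universe = 0.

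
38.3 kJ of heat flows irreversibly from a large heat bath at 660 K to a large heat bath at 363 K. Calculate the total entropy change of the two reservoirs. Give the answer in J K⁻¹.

ΔS_total = 47.5 J/K

ΔS_hot = −Q/T_H = −38300/660 = -58.03 J/K and ΔS_cold = +Q/T_C = 38300/363 = 105.5 J/K.
ΔS_total = -58.03 + 105.5 = 47.5 J/K, positive as the second law requires.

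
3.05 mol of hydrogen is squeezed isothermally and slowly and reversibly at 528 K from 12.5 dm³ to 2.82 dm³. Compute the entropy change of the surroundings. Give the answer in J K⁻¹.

ΔS_surr = 37.8 J/K

For an isothermal ideal gas ΔS_gas = nR ln(V₂/V₁) = 3.05 × 8.314 × ln(2.82/12.5) = -37.8 J/K.
The process is reversible, so ΔS_surr = −ΔS_gas = 37.8 J/K and ΔS_universe = 0.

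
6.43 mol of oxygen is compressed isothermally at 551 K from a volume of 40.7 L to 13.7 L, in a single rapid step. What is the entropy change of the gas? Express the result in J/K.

Entropy is a state function, so ΔS_gas depends only on the end states.
For an isothermal ideal gas ΔS_gas = nR ln(V₂/V₁) = 6.43 × 8.314 × ln(13.7/40.7) = -58.2 J/K.

ΔS_gas = -58.2 J/K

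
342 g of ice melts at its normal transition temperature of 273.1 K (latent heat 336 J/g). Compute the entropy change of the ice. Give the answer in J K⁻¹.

ΔS = 421 J/K

Heat absorbed by the substance: Q = mL = 342 × 336 = 114912 J.
At constant T, ΔS = Q_rev/T = 114912 / 273.1 = 421 J/K.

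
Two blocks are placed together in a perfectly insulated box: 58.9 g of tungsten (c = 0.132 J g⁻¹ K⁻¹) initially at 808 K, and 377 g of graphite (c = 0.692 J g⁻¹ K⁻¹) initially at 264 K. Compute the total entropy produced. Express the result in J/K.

ΔS_total = 6.86 J/K

Energy balance: T_f = (m₁c₁T₁ + m₂c₂T₂)/(m₁c₁ + m₂c₂) = 279.74 K.
ΔS₁ = m₁c₁ ln(T_f/T₁) = 7.7748 × ln(279.74/808) = -8.247 J/K.
ΔS₂ = m₂c₂ ln(T_f/T₂) = 260.884 × ln(279.74/264) = 15.11 J/K.
ΔS_total = -8.247 + 15.11 = 6.86 J/K.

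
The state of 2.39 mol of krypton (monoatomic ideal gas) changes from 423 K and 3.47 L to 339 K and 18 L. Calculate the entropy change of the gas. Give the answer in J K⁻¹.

Entropy is a state function: ΔS = nC_V ln(T₂/T₁) + nR ln(V₂/V₁), with C_V = 3R/2 = 12.47 J mol⁻¹ K⁻¹ for a monoatomic ideal gas.
ΔS = 2.39 × [12.47 × ln(339/423) + 8.314 × ln(18/3.47)] = 26.1 J/K.

ΔS = 26.1 J/K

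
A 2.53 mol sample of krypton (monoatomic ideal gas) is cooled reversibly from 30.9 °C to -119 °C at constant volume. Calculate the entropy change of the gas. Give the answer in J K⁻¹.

ΔS = -21.4 J/K

In kelvin: T₁ = 304.05 K, T₂ = 154.15 K. At constant volume, ΔS = nC_V ln(T₂/T₁) with C_V = 3R/2 = 12.47 J mol⁻¹ K⁻¹.
ΔS = 2.53 × 12.47 × ln(154.15/304.05) = -21.4 J/K.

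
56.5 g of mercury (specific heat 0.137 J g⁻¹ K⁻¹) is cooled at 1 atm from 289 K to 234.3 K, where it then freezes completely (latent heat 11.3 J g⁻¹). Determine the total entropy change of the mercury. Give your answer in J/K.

ΔS = -4.35 J/K

Cooling step: ΔS₁ = m c ln(T_tr/T_i) = 56.5 × 0.137 × ln(234.3/289) = -1.624 J/K.
Phase change: ΔS₂ = −mL/T_tr = −56.5 × 11.3 / 234.3 = -2.725 J/K.
ΔS_total = (-1.624) + (-2.725) = -4.35 J/K.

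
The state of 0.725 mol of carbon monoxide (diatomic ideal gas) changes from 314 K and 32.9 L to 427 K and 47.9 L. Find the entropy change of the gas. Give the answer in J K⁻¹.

ΔS = 6.9 J/K

Entropy is a state function: ΔS = nC_V ln(T₂/T₁) + nR ln(V₂/V₁), with C_V = 5R/2 = 20.79 J mol⁻¹ K⁻¹ for a diatomic ideal gas.
ΔS = 0.725 × [20.79 × ln(427/314) + 8.314 × ln(47.9/32.9)] = 6.9 J/K.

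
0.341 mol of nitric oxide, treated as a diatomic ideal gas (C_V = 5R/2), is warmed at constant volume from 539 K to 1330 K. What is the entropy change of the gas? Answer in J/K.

At constant volume, ΔS = nC_V ln(T₂/T₁) with C_V = 5R/2 = 20.79 J mol⁻¹ K⁻¹.
ΔS = 0.341 × 20.79 × ln(1330/539) = 6.4 J/K.

ΔS = 6.4 J/K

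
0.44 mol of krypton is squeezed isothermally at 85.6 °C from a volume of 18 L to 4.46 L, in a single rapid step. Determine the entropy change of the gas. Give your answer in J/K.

Entropy is a state function, so ΔS_gas depends only on the end states.
For an isothermal ideal gas ΔS_gas = nR ln(V₂/V₁) = 0.44 × 8.314 × ln(4.46/18) = -5.1 J/K.

ΔS_gas = -5.1 J/K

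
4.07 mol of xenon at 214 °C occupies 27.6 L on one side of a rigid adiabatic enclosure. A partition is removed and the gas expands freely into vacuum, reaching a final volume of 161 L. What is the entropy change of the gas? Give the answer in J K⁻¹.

ΔS_gas = 59.7 J/K

For an ideal gas in free expansion Q = 0 and W = 0, so T is unchanged.
Entropy is a state function; using a reversible isothermal path, ΔS_gas = nR ln(V₂/V₁) = 4.07 × 8.314 × ln(161/27.6) = 59.7 J/K.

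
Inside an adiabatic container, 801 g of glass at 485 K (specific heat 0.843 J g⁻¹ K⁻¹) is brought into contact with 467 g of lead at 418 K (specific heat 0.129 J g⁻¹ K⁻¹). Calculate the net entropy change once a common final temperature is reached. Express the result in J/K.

ΔS_total = 0.587 J/K

Energy balance: T_f = (m₁c₁T₁ + m₂c₂T₂)/(m₁c₁ + m₂c₂) = 479.51 K.
ΔS₁ = m₁c₁ ln(T_f/T₁) = 675.243 × ln(479.51/485) = -7.684 J/K.
ΔS₂ = m₂c₂ ln(T_f/T₂) = 60.243 × ln(479.51/418) = 8.271 J/K.
ΔS_total = -7.684 + 8.271 = 0.587 J/K.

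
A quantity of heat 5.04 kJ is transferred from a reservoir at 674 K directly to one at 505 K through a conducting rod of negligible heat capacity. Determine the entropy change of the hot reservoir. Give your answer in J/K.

ΔS_hot = -7.48 J/K

The hot reservoir loses heat Q, so ΔS_hot = −Q/T_H = −5040/674 = -7.48 J/K.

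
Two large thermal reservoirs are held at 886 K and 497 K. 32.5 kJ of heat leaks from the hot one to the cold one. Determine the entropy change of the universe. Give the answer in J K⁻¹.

ΔS_hot = −Q/T_H = −32500/886 = -36.68 J/K and ΔS_cold = +Q/T_C = 32500/497 = 65.39 J/K.
ΔS_total = -36.68 + 65.39 = 28.7 J/K, positive as the second law requires.

ΔS_total = 28.7 J/K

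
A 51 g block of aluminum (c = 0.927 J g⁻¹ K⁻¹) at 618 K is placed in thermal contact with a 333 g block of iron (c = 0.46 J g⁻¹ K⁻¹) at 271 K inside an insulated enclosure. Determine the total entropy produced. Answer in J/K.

Energy balance: T_f = (m₁c₁T₁ + m₂c₂T₂)/(m₁c₁ + m₂c₂) = 352.84 K.
ΔS₁ = m₁c₁ ln(T_f/T₁) = 47.277 × ln(352.84/618) = -26.5 J/K.
ΔS₂ = m₂c₂ ln(T_f/T₂) = 153.18 × ln(352.84/271) = 40.42 J/K.
ΔS_total = -26.5 + 40.42 = 13.9 J/K.

ΔS_total = 13.9 J/K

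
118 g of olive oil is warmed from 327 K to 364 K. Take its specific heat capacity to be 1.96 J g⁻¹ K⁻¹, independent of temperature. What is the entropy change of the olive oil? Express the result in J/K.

ΔS = ∫dQ_rev/T = m c ln(T₂/T₁) = 118 × 1.96 × ln(364/327) = 24.8 J/K.

ΔS = 24.8 J/K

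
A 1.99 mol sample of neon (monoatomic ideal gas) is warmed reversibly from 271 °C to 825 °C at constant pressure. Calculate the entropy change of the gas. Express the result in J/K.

ΔS = 29 J/K

In kelvin: T₁ = 544.15 K, T₂ = 1098.15 K. At constant pressure, ΔS = nC_p ln(T₂/T₁) with C_p = 5R/2 = 20.79 J mol⁻¹ K⁻¹.
ΔS = 1.99 × 20.79 × ln(1098.15/544.15) = 29 J/K.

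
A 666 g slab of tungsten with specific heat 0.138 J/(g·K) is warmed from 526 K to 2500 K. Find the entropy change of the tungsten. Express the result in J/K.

ΔS = 143 J/K

ΔS = ∫dQ_rev/T = m c ln(T₂/T₁) = 666 × 0.138 × ln(2500/526) = 143 J/K.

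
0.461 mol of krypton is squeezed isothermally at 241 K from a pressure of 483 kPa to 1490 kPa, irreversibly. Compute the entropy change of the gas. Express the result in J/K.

Entropy is a state function, so ΔS_gas depends only on the end states.
For an isothermal ideal gas ΔS_gas = nR ln(P₁/P₂) = 0.461 × 8.314 × ln(483/1490) = -4.32 J/K.

ΔS_gas = -4.32 J/K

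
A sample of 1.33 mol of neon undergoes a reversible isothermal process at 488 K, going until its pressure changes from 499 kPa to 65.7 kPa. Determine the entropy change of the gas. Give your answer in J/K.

For an isothermal ideal gas ΔS_gas = nR ln(P₁/P₂) = 1.33 × 8.314 × ln(499/65.7) = 22.4 J/K.

ΔS_gas = 22.4 J/K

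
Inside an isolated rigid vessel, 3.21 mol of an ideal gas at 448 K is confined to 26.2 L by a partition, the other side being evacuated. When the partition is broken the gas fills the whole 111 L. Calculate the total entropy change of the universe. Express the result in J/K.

For an ideal gas in free expansion Q = 0 and W = 0, so T is unchanged.
Entropy is a state function; using a reversible isothermal path, ΔS_gas = nR ln(V₂/V₁) = 3.21 × 8.314 × ln(111/26.2) = 38.5 J/K.
The insulated surroundings exchange no heat, so ΔS_surr = 0 and ΔS_universe = ΔS_gas.

ΔS_universe = 38.5 J/K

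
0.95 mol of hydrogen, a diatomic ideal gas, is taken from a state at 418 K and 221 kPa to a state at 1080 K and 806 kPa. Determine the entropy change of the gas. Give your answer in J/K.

ΔS = nC_p ln(T₂/T₁) − nR ln(P₂/P₁), with C_p = 7R/2 = 29.1 J mol⁻¹ K⁻¹ for a diatomic ideal gas.
ΔS = 0.95 × [29.1 × ln(1080/418) − 8.314 × ln(806/221)] = 16 J/K.

ΔS = 16 J/K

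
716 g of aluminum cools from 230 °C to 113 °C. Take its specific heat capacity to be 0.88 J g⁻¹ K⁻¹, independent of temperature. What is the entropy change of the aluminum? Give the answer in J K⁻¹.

In kelvin: T₁ = 503.15 K, T₂ = 386.15 K. ΔS = ∫dQ_rev/T = m c ln(T₂/T₁) = 716 × 0.88 × ln(386.15/503.15) = -167 J/K.

ΔS = -167 J/K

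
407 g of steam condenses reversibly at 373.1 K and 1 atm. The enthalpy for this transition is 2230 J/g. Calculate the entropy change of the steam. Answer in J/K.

ΔS = -2430 J/K

Heat released by the substance: Q = −mL = −407 × 2230 = −907610 J.
At constant T, ΔS = Q_rev/T = −907610 / 373.1 = -2430 J/K.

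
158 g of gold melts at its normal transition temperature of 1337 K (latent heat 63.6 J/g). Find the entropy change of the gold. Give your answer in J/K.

Heat absorbed by the substance: Q = mL = 158 × 63.6 = 10048.8 J.
At constant T, ΔS = Q_rev/T = 10048.8 / 1337 = 7.52 J/K.

ΔS = 7.52 J/K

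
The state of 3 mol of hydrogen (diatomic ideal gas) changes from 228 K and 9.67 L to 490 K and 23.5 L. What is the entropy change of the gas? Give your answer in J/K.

ΔS = 69.9 J/K

Entropy is a state function: ΔS = nC_V ln(T₂/T₁) + nR ln(V₂/V₁), with C_V = 5R/2 = 20.79 J mol⁻¹ K⁻¹ for a diatomic ideal gas.
ΔS = 3 × [20.79 × ln(490/228) + 8.314 × ln(23.5/9.67)] = 69.9 J/K.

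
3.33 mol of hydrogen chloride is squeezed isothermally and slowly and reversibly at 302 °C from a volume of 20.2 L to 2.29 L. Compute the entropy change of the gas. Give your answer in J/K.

ΔS_gas = -60.3 J/K

For an isothermal ideal gas ΔS_gas = nR ln(V₂/V₁) = 3.33 × 8.314 × ln(2.29/20.2) = -60.3 J/K.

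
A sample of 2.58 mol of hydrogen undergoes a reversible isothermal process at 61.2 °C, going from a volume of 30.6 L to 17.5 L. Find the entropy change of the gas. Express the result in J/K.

ΔS_gas = -12 J/K

For an isothermal ideal gas ΔS_gas = nR ln(V₂/V₁) = 2.58 × 8.314 × ln(17.5/30.6) = -12 J/K.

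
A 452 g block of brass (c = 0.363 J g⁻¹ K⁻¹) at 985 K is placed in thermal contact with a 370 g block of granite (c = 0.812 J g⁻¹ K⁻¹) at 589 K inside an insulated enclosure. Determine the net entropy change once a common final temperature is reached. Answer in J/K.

Energy balance: T_f = (m₁c₁T₁ + m₂c₂T₂)/(m₁c₁ + m₂c₂) = 728.87 K.
ΔS₁ = m₁c₁ ln(T_f/T₁) = 164.076 × ln(728.87/985) = -49.41 J/K.
ΔS₂ = m₂c₂ ln(T_f/T₂) = 300.44 × ln(728.87/589) = 64.02 J/K.
ΔS_total = -49.41 + 64.02 = 14.6 J/K.

ΔS_total = 14.6 J/K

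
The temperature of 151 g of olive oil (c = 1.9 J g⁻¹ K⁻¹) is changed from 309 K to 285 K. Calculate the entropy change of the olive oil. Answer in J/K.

ΔS = -23.2 J/K

ΔS = ∫dQ_rev/T = m c ln(T₂/T₁) = 151 × 1.9 × ln(285/309) = -23.2 J/K.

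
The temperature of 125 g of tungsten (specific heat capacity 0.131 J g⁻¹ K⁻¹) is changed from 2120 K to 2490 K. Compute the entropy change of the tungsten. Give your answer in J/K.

ΔS = ∫dQ_rev/T = m c ln(T₂/T₁) = 125 × 0.131 × ln(2490/2120) = 2.63 J/K.

ΔS = 2.63 J/K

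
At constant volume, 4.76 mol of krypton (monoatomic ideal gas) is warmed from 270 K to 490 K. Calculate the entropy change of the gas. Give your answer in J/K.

ΔS = 35.4 J/K

At constant volume, ΔS = nC_V ln(T₂/T₁) with C_V = 3R/2 = 12.47 J mol⁻¹ K⁻¹.
ΔS = 4.76 × 12.47 × ln(490/270) = 35.4 J/K.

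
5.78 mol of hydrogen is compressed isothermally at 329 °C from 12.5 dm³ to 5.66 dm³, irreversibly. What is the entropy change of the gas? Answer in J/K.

Entropy is a state function, so ΔS_gas depends only on the end states.
For an isothermal ideal gas ΔS_gas = nR ln(V₂/V₁) = 5.78 × 8.314 × ln(5.66/12.5) = -38.1 J/K.

ΔS_gas = -38.1 J/K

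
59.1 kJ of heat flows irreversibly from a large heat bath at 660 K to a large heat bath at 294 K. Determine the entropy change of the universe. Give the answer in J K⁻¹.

ΔS_total = 111 J/K

ΔS_hot = −Q/T_H = −59100/660 = -89.55 J/K and ΔS_cold = +Q/T_C = 59100/294 = 201 J/K.
ΔS_total = -89.55 + 201 = 111 J/K, positive as the second law requires.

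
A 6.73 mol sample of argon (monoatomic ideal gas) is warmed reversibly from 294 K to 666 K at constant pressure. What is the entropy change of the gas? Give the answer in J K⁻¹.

ΔS = 114 J/K

At constant pressure, ΔS = nC_p ln(T₂/T₁) with C_p = 5R/2 = 20.79 J mol⁻¹ K⁻¹.
ΔS = 6.73 × 20.79 × ln(666/294) = 114 J/K.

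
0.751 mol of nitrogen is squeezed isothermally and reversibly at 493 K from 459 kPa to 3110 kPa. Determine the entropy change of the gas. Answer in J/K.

For an isothermal ideal gas ΔS_gas = nR ln(P₁/P₂) = 0.751 × 8.314 × ln(459/3110) = -11.9 J/K.

ΔS_gas = -11.9 J/K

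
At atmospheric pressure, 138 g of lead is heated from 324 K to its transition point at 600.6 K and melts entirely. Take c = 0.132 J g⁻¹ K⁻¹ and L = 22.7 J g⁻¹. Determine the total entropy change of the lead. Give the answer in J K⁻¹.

Warming step: ΔS₁ = m c ln(T_tr/T_i) = 138 × 0.132 × ln(600.6/324) = 11.24 J/K.
Phase change: ΔS₂ = +mL/T_tr = 138 × 22.7 / 600.6 = 5.216 J/K.
ΔS_total = (11.24) + (5.216) = 16.5 J/K.

ΔS = 16.5 J/K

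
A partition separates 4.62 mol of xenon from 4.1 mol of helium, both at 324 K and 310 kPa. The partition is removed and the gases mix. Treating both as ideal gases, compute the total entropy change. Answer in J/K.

ΔS_mix = 50.1 J/K

Mole fractions: x_A = 4.62/8.72 = 0.53, x_B = 0.47.
ΔS_mix = −R(n_A ln x_A + n_B ln x_B) = −8.314 × (4.62 ln 0.53 + 4.1 ln 0.47) = 50.1 J/K.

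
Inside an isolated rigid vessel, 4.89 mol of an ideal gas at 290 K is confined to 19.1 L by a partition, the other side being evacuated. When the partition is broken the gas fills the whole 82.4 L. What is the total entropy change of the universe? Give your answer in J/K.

ΔS_universe = 59.4 J/K

For an ideal gas in free expansion Q = 0 and W = 0, so T is unchanged.
Entropy is a state function; using a reversible isothermal path, ΔS_gas = nR ln(V₂/V₁) = 4.89 × 8.314 × ln(82.4/19.1) = 59.4 J/K.
The insulated surroundings exchange no heat, so ΔS_surr = 0 and ΔS_universe = ΔS_gas.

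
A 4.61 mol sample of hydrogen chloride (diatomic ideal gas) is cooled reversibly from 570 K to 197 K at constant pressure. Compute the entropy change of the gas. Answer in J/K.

ΔS = -143 J/K

At constant pressure, ΔS = nC_p ln(T₂/T₁) with C_p = 7R/2 = 29.1 J mol⁻¹ K⁻¹.
ΔS = 4.61 × 29.1 × ln(197/570) = -143 J/K.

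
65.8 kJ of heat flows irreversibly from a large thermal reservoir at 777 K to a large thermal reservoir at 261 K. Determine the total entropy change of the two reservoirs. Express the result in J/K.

ΔS_hot = −Q/T_H = −65800/777 = -84.68 J/K and ΔS_cold = +Q/T_C = 65800/261 = 252.1 J/K.
ΔS_total = -84.68 + 252.1 = 167 J/K, positive as the second law requires.

ΔS_total = 167 J/K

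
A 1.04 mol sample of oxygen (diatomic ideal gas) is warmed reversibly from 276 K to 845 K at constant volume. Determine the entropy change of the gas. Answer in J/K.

ΔS = 24.2 J/K

At constant volume, ΔS = nC_V ln(T₂/T₁) with C_V = 5R/2 = 20.79 J mol⁻¹ K⁻¹.
ΔS = 1.04 × 20.79 × ln(845/276) = 24.2 J/K.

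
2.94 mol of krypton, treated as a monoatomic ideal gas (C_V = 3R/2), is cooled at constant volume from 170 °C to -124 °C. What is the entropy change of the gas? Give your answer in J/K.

ΔS = -39.9 J/K

In kelvin: T₁ = 443.15 K, T₂ = 149.15 K. At constant volume, ΔS = nC_V ln(T₂/T₁) with C_V = 3R/2 = 12.47 J mol⁻¹ K⁻¹.
ΔS = 2.94 × 12.47 × ln(149.15/443.15) = -39.9 J/K.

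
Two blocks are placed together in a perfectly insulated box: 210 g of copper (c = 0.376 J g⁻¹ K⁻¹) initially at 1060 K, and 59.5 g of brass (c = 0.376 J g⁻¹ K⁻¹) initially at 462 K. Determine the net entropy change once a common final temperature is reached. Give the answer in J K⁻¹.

ΔS_total = 5.1 J/K

Energy balance: T_f = (m₁c₁T₁ + m₂c₂T₂)/(m₁c₁ + m₂c₂) = 927.97 K.
ΔS₁ = m₁c₁ ln(T_f/T₁) = 78.96 × ln(927.97/1060) = -10.5 J/K.
ΔS₂ = m₂c₂ ln(T_f/T₂) = 22.372 × ln(927.97/462) = 15.6 J/K.
ΔS_total = -10.5 + 15.6 = 5.1 J/K.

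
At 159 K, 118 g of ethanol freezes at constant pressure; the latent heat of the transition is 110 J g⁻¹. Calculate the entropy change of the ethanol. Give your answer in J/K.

ΔS = -81.6 J/K

Heat released by the substance: Q = −mL = −118 × 110 = −12980 J.
At constant T, ΔS = Q_rev/T = −12980 / 159 = -81.6 J/K.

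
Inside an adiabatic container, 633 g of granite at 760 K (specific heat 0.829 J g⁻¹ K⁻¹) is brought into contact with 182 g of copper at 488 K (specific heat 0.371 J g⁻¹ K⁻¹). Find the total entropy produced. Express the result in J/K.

ΔS_total = 5.24 J/K

Energy balance: T_f = (m₁c₁T₁ + m₂c₂T₂)/(m₁c₁ + m₂c₂) = 728.99 K.
ΔS₁ = m₁c₁ ln(T_f/T₁) = 524.757 × ln(728.99/760) = -21.86 J/K.
ΔS₂ = m₂c₂ ln(T_f/T₂) = 67.522 × ln(728.99/488) = 27.1 J/K.
ΔS_total = -21.86 + 27.1 = 5.24 J/K.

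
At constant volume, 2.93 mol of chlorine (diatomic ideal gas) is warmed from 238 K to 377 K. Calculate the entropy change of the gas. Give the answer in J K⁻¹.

At constant volume, ΔS = nC_V ln(T₂/T₁) with C_V = 5R/2 = 20.79 J mol⁻¹ K⁻¹.
ΔS = 2.93 × 20.79 × ln(377/238) = 28 J/K.

ΔS = 28 J/K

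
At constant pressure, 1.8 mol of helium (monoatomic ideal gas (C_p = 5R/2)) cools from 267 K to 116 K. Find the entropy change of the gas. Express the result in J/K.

ΔS = -31.2 J/K

At constant pressure, ΔS = nC_p ln(T₂/T₁) with C_p = 5R/2 = 20.79 J mol⁻¹ K⁻¹.
ΔS = 1.8 × 20.79 × ln(116/267) = -31.2 J/K.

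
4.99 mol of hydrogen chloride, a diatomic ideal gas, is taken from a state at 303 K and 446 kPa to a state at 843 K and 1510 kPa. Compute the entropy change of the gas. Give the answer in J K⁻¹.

ΔS = nC_p ln(T₂/T₁) − nR ln(P₂/P₁), with C_p = 7R/2 = 29.1 J mol⁻¹ K⁻¹ for a diatomic ideal gas.
ΔS = 4.99 × [29.1 × ln(843/303) − 8.314 × ln(1510/446)] = 98 J/K.

ΔS = 98 J/K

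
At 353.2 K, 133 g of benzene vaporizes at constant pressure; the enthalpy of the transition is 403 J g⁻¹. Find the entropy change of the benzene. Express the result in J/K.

ΔS = 152 J/K

Heat absorbed by the substance: Q = mL = 133 × 403 = 53599 J.
At constant T, ΔS = Q_rev/T = 53599 / 353.2 = 152 J/K.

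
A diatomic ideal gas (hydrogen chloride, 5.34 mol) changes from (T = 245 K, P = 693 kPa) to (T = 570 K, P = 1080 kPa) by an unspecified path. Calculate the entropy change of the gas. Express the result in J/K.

ΔS = nC_p ln(T₂/T₁) − nR ln(P₂/P₁), with C_p = 7R/2 = 29.1 J mol⁻¹ K⁻¹ for a diatomic ideal gas.
ΔS = 5.34 × [29.1 × ln(570/245) − 8.314 × ln(1080/693)] = 112 J/K.

ΔS = 112 J/K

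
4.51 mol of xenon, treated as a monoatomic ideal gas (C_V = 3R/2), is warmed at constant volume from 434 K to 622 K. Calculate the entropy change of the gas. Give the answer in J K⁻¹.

ΔS = 20.2 J/K

At constant volume, ΔS = nC_V ln(T₂/T₁) with C_V = 3R/2 = 12.47 J mol⁻¹ K⁻¹.
ΔS = 4.51 × 12.47 × ln(622/434) = 20.2 J/K.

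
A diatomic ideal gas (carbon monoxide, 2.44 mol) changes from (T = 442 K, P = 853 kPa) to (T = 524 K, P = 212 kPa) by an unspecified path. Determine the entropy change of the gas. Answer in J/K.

ΔS = 40.3 J/K

ΔS = nC_p ln(T₂/T₁) − nR ln(P₂/P₁), with C_p = 7R/2 = 29.1 J mol⁻¹ K⁻¹ for a diatomic ideal gas.
ΔS = 2.44 × [29.1 × ln(524/442) − 8.314 × ln(212/853)] = 40.3 J/K.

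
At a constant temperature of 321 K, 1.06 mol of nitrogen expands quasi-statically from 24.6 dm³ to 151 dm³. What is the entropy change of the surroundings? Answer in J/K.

For an isothermal ideal gas ΔS_gas = nR ln(V₂/V₁) = 1.06 × 8.314 × ln(151/24.6) = 16 J/K.
The process is reversible, so ΔS_surr = −ΔS_gas = -16 J/K and ΔS_universe = 0.

ΔS_surr = -16 J/K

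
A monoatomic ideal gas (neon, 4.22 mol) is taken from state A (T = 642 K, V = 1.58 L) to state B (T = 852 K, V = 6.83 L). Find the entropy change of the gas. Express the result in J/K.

Entropy is a state function: ΔS = nC_V ln(T₂/T₁) + nR ln(V₂/V₁), with C_V = 3R/2 = 12.47 J mol⁻¹ K⁻¹ for a monoatomic ideal gas.
ΔS = 4.22 × [12.47 × ln(852/642) + 8.314 × ln(6.83/1.58)] = 66.3 J/K.

ΔS = 66.3 J/K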